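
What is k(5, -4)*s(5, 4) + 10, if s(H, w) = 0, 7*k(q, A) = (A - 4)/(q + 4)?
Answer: 10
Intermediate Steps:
k(q, A) = (-4 + A)/(7*(4 + q)) (k(q, A) = ((A - 4)/(q + 4))/7 = ((-4 + A)/(4 + q))/7 = (-4 + A)/(7*(4 + q)))
k(5, -4)*s(5, 4) + 10 = ((-4 - 4)/(7*(4 + 5)))*0 + 10 = ((⅐)*(-8)/9)*0 + 10 = ((⅐)*(⅑)*(-8))*0 + 10 = -8/63*0 + 10 = 0 + 10 = 10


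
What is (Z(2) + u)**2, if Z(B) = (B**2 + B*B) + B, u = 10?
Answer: 400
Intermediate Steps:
Z(B) = B + 2*B**2 (Z(B) = (B**2 + B**2) + B = 2*B**2 + B = B + 2*B**2)
(Z(2) + u)**2 = (2*(1 + 2*2) + 10)**2 = (2*(1 + 4) + 10)**2 = (2*5 + 10)**2 = (10 + 10)**2 = 20**2 = 400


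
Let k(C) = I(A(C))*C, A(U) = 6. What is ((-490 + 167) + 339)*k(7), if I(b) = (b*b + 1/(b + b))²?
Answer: 1312423/9 ≈ 1.4582e+5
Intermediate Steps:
I(b) = (b² + 1/(2*b))²
k(C) = 187489*C/144 (k(C) = ((¼)*(1 + 2*6³)²/6²)*C = ((¼)*(1/36)*(1 + 2*216)²)*C = ((¼)*(1/36)*(1 + 432)²)*C = ((¼)*(1/36)*433²)*C = ((¼)*(1/36)*187489)*C = 187489*C/144)
((-490 + 167) + 339)*k(7) = ((-490 + 167) + 339)*((187489/144)*7) = (-323 + 339)*(1312423/144) = 16*(1312423/144) = 1312423/9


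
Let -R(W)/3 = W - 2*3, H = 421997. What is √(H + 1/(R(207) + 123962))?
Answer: 2*√1605428810894179/123359 ≈ 649.61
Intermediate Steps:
R(W) = 18 - 3*W (R(W) = -3*(W - 2*3) = -3*(W - 6) = -3*(-6 + W) = 18 - 3*W)
√(H + 1/(R(207) + 123962)) = √(421997 + 1/((18 - 3*207) + 123962)) = √(421997 + 1/((18 - 621) + 123962)) = √(421997 + 1/(-603 + 123962)) = √(421997 + 1/123359) = √(52057127924/123359) = 2*√1605428810894179/123359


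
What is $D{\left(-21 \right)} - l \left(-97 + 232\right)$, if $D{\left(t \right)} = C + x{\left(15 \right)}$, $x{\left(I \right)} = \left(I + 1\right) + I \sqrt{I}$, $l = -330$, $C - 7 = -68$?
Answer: $44505 + 15 \sqrt{15} \approx 44563.0$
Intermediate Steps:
$C = -61$ ($C = 7 - 68 = -61$)
$x{\left(I \right)} = 1 + I + I^{\frac{3}{2}}$ ($x{\left(I \right)} = \left(1 + I\right) + I^{\frac{3}{2}} = 1 + I + I^{\frac{3}{2}}$)
$D{\left(t \right)} = -45 + 15 \sqrt{15}$ ($D{\left(t \right)} = -61 + \left(1 + 15 + 15^{\frac{3}{2}}\right) = -61 + \left(1 + 15 + 15 \sqrt{15}\right) = -61 + \left(16 + 15 \sqrt{15}\right) = -45 + 15 \sqrt{15}$)
$D{\left(-21 \right)} - l \left(-97 + 232\right) = \left(-45 + 15 \sqrt{15}\right) - - 330 \left(-97 + 232\right) = \left(-45 + 15 \sqrt{15}\right) - \left(-330\right) 135 = \left(-45 + 15 \sqrt{15}\right) - -44550 = \left(-45 + 15 \sqrt{15}\right) + 44550 = 44505 + 15 \sqrt{15}$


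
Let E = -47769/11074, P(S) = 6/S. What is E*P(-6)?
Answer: 47769/11074 ≈ 4.3136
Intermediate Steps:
E = -47769/11074 (E = -47769*1/11074 = -47769/11074 ≈ -4.3136)
E*P(-6) = -143307/(5537*(-6)) = -143307*(-1)/(5537*6) = -47769/11074*(-1) = 47769/11074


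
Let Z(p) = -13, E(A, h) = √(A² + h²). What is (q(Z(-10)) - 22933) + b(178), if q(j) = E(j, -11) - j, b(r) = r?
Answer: -22742 + √290 ≈ -22725.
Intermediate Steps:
q(j) = √(121 + j²) - j (q(j) = √(j² + (-11)²) - j = √(j² + 121) - j = √(121 + j²) - j)
(q(Z(-10)) - 22933) + b(178) = ((√(121 + (-13)²) - 1*(-13)) - 22933) + 178 = ((√(121 + 169) + 13) - 22933) + 178 = ((√290 + 13) - 22933) + 178 = ((13 + √290) - 22933) + 178 = (-22920 + √290) + 178 = -22742 + √290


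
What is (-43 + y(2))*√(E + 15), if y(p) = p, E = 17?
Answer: -164*√2 ≈ -231.93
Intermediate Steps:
(-43 + y(2))*√(E + 15) = (-43 + 2)*√(17 + 15) = -164*√2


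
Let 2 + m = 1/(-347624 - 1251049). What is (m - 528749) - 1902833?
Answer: -3887307688033/1598673 ≈ -2.4316e+6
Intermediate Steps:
m = -3197347/1598673 (m = -2 + 1/(-347624 - 1251049) = -2 + 1/(-1598673) = -2 - 1/1598673 = -3197347/1598673 ≈ -2.0000)
(m - 528749) - 1902833 = (-3197347/1598673 - 528749) - 1902833 = -845299947424/1598673 - 1902833 = -3887307688033/1598673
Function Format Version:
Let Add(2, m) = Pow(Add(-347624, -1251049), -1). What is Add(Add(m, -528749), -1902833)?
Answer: Rational(-3887307688033, 1598673) ≈ -2.4316e+6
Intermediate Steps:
m = Rational(-3197347, 1598673) (m = Add(-2, Pow(Add(-347624, -1251049), -1)) = Add(-2, Pow(-1598673, -1)) = Add(-2, Rational(-1, 1598673)) = Rational(-3197347, 1598673) ≈ -2.0000)
Add(Add(m, -528749), -1902833) = Add(Add(Rational(-3197347, 1598673), -528749), -1902833) = Add(Rational(-845299947424, 1598673), -1902833) = Rational(-3887307688033, 1598673)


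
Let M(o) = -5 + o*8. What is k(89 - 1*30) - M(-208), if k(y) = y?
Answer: 1728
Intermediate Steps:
M(o) = -5 + 8*o
k(89 - 1*30) - M(-208) = (89 - 1*30) - (-5 + 8*(-208)) = (89 - 30) - (-5 - 1664) = 59 - 1*(-1669) = 59 + 1669 = 1728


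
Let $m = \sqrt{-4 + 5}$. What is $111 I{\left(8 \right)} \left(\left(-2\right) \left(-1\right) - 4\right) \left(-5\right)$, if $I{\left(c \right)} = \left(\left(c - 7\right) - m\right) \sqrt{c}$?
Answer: $0$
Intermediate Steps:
$m = 1$ ($m = \sqrt{1} = 1$)
$I{\left(c \right)} = \sqrt{c} \left(-8 + c\right)$ ($I{\left(c \right)} = \left(\left(c - 7\right) - 1\right) \sqrt{c} = \left(\left(-7 + c\right) - 1\right) \sqrt{c} = \left(-8 + c\right) \sqrt{c} = \sqrt{c} \left(-8 + c\right)$)
$111 I{\left(8 \right)} \left(\left(-2\right) \left(-1\right) - 4\right) \left(-5\right) = 111 \sqrt{8} \left(-8 + 8\right) \left(\left(-2\right) \left(-1\right) - 4\right) \left(-5\right) = 111 \cdot 2 \sqrt{2} \cdot 0 \left(2 - 4\right) \left(-5\right) = 111 \cdot 0 \left(\left(-2\right) \left(-5\right)\right) = 0 \cdot 10 = 0$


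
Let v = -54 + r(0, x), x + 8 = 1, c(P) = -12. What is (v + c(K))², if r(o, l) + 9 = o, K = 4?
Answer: 5625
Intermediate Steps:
x = -7 (x = -8 + 1 = -7)
r(o, l) = -9 + o
v = -63 (v = -54 + (-9 + 0) = -54 - 9 = -63)
(v + c(K))² = (-63 - 12)² = (-75)² = 5625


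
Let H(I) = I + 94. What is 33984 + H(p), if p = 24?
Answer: 34102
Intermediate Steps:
H(I) = 94 + I
33984 + H(p) = 33984 + (94 + 24) = 33984 + 118 = 34102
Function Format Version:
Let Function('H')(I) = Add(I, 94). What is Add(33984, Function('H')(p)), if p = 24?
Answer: 34102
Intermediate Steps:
Function('H')(I) = Add(94, I)
Add(33984, Function('H')(p)) = Add(33984, Add(94, 24)) = Add(33984, 118) = 34102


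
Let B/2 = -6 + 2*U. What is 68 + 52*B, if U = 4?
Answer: 276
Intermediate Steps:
B = 4 (B = 2*(-6 + 2*4) = 2*(-6 + 8) = 2*2 = 4)
68 + 52*B = 68 + 52*4 = 68 + 208 = 276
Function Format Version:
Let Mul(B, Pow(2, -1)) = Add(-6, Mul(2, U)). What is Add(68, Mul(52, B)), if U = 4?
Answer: 276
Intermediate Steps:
B = 4 (B = Mul(2, Add(-6, Mul(2, 4))) = Mul(2, Add(-6, 8)) = Mul(2, 2) = 4)
Add(68, Mul(52, B)) = Add(68, Mul(52, 4)) = Add(68, 208) = 276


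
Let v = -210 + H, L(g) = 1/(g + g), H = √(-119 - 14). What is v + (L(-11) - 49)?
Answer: -5699/22 + I*√133 ≈ -259.05 + 11.533*I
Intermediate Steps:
H = I*√133 (H = √(-133) = I*√133 ≈ 11.533*I)
L(g) = 1/(2*g)
v = -210 + I*√133 ≈ -210.0 + 11.533*I
v + (L(-11) - 49) = (-210 + I*√133) + ((½)/(-11) - 49) = (-210 + I*√133) + ((½)*(-1/11) - 49) = (-210 + I*√133) + (-1/22 - 49) = (-210 + I*√133) - 1079/22 = -5699/22 + I*√133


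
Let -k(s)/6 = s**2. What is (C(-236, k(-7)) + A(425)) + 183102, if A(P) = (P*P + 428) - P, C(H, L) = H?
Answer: 363494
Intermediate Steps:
k(s) = -6*s**2
A(P) = 428 + P**2 - P (A(P) = (P**2 + 428) - P = (428 + P**2) - P = 428 + P**2 - P)
(C(-236, k(-7)) + A(425)) + 183102 = (-236 + (428 + 425**2 - 1*425)) + 183102 = (-236 + (428 + 180625 - 425)) + 183102 = (-236 + 180628) + 183102 = 180392 + 183102 = 363494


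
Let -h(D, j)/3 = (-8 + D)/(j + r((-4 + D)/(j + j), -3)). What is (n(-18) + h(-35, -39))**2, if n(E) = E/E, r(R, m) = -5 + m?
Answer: 6724/2209 ≈ 3.0439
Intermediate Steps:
h(D, j) = -3*(-8 + D)/(-8 + j) (h(D, j) = -3*(-8 + D)/(j + (-5 - 3)) = -3*(-8 + D)/(j - 8) = -3*(-8 + D)/(-8 + j))
n(E) = 1
(n(-18) + h(-35, -39))**2 = (1 + 3*(8 - 1*(-35))/(-8 - 39))**2 = (1 + 3*(8 + 35)/(-47))**2 = (1 + 3*(-1/47)*43)**2 = (1 - 129/47)**2 = (-82/47)**2 = 6724/2209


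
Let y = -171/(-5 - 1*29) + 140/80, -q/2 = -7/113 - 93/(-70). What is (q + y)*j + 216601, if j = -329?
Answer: 8268138159/38420 ≈ 2.1520e+5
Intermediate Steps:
q = -10019/3955 (q = -2*(-7/113 - 93/(-70)) = -2*(-7*1/113 - 93*(-1/70)) = -2*(-7/113 + 93/70) = -2*10019/7910 = -10019/3955 ≈ -2.5332)
y = 461/68 (y = -171/(-5 - 29) + 140*(1/80) = -171/(-34) + 7/4 = -171*(-1/34) + 7/4 = 171/34 + 7/4 = 461/68 ≈ 6.7794)
(q + y)*j + 216601 = (-10019/3955 + 461/68)*(-329) + 216601 = (1141963/268940)*(-329) + 216601 = -53672261/38420 + 216601 = 8268138159/38420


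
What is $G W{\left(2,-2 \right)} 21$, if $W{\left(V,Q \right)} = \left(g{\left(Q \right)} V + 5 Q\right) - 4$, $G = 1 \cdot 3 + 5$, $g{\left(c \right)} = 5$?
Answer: $-672$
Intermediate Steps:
$G = 8$ ($G = 3 + 5 = 8$)
$W{\left(V,Q \right)} = -4 + 5 Q + 5 V$ ($W{\left(V,Q \right)} = \left(5 V + 5 Q\right) - 4 = \left(5 Q + 5 V\right) - 4 = -4 + 5 Q + 5 V$)
$G W{\left(2,-2 \right)} 21 = 8 \left(-4 + 5 \left(-2\right) + 5 \cdot 2\right) 21 = 8 \left(-4 - 10 + 10\right) 21 = 8 \left(-4\right) 21 = \left(-32\right) 21 = -672$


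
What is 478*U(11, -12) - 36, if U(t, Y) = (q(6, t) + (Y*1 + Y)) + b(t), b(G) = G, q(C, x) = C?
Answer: -3382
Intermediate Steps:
U(t, Y) = 6 + t + 2*Y (U(t, Y) = (6 + (Y*1 + Y)) + t = (6 + (Y + Y)) + t = (6 + 2*Y) + t = 6 + t + 2*Y)
478*U(11, -12) - 36 = 478*(6 + 11 + 2*(-12)) - 36 = 478*(6 + 11 - 24) - 36 = 478*(-7) - 36 = -3346 - 36 = -3382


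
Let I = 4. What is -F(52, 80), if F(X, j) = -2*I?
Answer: 8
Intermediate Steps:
F(X, j) = -8 (F(X, j) = -2*4 = -8)
-F(52, 80) = -1*(-8) = 8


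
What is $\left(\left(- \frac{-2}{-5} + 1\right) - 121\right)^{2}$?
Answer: $\frac{362404}{25} \approx 14496.0$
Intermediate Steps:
$\left(\left(- \frac{-2}{-5} + 1\right) - 121\right)^{2} = \left(\left(- \frac{\left(-2\right) \left(-1\right)}{5} + 1\right) - 121\right)^{2} = \left(\left(\left(-1\right) \frac{2}{5} + 1\right) - 121\right)^{2} = \left(\left(- \frac{2}{5} + 1\right) - 121\right)^{2} = \left(\frac{3}{5} - 121\right)^{2} = \left(- \frac{602}{5}\right)^{2} = \frac{362404}{25}$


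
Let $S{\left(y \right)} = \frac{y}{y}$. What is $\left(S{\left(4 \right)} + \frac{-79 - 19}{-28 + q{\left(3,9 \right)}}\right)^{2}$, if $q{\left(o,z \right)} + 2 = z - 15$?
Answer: $\frac{4489}{324} \approx 13.855$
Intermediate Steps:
$q{\left(o,z \right)} = -17 + z$ ($q{\left(o,z \right)} = -2 + \left(z - 15\right) = -2 + \left(-15 + z\right) = -17 + z$)
$S{\left(y \right)} = 1$
$\left(S{\left(4 \right)} + \frac{-79 - 19}{-28 + q{\left(3,9 \right)}}\right)^{2} = \left(1 + \frac{-79 - 19}{-28 + \left(-17 + 9\right)}\right)^{2} = \left(1 - \frac{98}{-28 - 8}\right)^{2} = \left(1 - \frac{98}{-36}\right)^{2} = \left(1 - - \frac{49}{18}\right)^{2} = \left(1 + \frac{49}{18}\right)^{2} = \left(\frac{67}{18}\right)^{2} = \frac{4489}{324}$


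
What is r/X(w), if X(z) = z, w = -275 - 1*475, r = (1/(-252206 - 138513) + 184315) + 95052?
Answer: -54576997436/146519625 ≈ -372.49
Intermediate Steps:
r = 109153994872/390719 (r = (1/(-390719) + 184315) + 95052 = (-1/390719 + 184315) + 95052 = 72015372484/390719 + 95052 = 109153994872/390719 ≈ 2.7937e+5)
w = -750 (w = -275 - 475 = -750)
r/X(w) = (109153994872/390719)/(-750) = (109153994872/390719)*(-1/750) = -54576997436/146519625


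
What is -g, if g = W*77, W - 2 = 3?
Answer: -385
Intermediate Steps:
W = 5 (W = 2 + 3 = 5)
g = 385 (g = 5*77 = 385)
-g = -1*385 = -385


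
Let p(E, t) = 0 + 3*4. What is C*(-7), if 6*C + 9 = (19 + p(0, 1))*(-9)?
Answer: 336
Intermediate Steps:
p(E, t) = 12 (p(E, t) = 0 + 12 = 12)
C = -48 (C = -3/2 + ((19 + 12)*(-9))/6 = -3/2 + (31*(-9))/6 = -3/2 + (⅙)*(-279) = -3/2 - 93/2 = -48)
C*(-7) = -48*(-7) = 336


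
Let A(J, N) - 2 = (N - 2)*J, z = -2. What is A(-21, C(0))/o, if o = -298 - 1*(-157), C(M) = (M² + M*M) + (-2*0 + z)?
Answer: -86/141 ≈ -0.60993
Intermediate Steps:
C(M) = -2 + 2*M² (C(M) = (M² + M*M) + (-2*0 - 2) = (M² + M²) + (0 - 2) = 2*M² - 2 = -2 + 2*M²)
A(J, N) = 2 + J*(-2 + N) (A(J, N) = 2 + (N - 2)*J = 2 + (-2 + N)*J = 2 + J*(-2 + N))
o = -141 (o = -298 + 157 = -141)
A(-21, C(0))/o = (2 - 2*(-21) - 21*(-2 + 2*0²))/(-141) = (2 + 42 - 21*(-2 + 2*0))*(-1/141) = (2 + 42 - 21*(-2 + 0))*(-1/141) = (2 + 42 - 21*(-2))*(-1/141) = (2 + 42 + 42)*(-1/141) = 86*(-1/141) = -86/141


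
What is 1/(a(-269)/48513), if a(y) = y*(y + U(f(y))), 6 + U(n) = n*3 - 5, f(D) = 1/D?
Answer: 48513/75323 ≈ 0.64407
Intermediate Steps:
U(n) = -11 + 3*n (U(n) = -6 + (n*3 - 5) = -6 + (3*n - 5) = -6 + (-5 + 3*n) = -11 + 3*n)
a(y) = y*(-11 + y + 3/y) (a(y) = y*(y + (-11 + 3/y)) = y*(-11 + y + 3/y))
1/(a(-269)/48513) = 1/((3 - 269*(-11 - 269))/48513) = 1/((3 - 269*(-280))*(1/48513)) = 1/((3 + 75320)*(1/48513)) = 1/(75323*(1/48513)) = 1/(75323/48513) = 48513/75323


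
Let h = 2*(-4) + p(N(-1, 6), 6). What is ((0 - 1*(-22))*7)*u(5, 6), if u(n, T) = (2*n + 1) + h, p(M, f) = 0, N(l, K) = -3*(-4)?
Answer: 462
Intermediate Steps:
N(l, K) = 12
h = -8 (h = 2*(-4) + 0 = -8 + 0 = -8)
u(n, T) = -7 + 2*n (u(n, T) = (2*n + 1) - 8 = (1 + 2*n) - 8 = -7 + 2*n)
((0 - 1*(-22))*7)*u(5, 6) = ((0 - 1*(-22))*7)*(-7 + 2*5) = ((0 + 22)*7)*(-7 + 10) = (22*7)*3 = 154*3 = 462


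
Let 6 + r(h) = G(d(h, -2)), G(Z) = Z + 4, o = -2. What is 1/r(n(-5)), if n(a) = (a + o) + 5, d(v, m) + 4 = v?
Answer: -⅛ ≈ -0.12500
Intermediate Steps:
d(v, m) = -4 + v
G(Z) = 4 + Z
n(a) = 3 + a (n(a) = (a - 2) + 5 = (-2 + a) + 5 = 3 + a)
r(h) = -6 + h (r(h) = -6 + (4 + (-4 + h)) = -6 + h)
1/r(n(-5)) = 1/(-6 + (3 - 5)) = 1/(-6 - 2) = 1/(-8) = -⅛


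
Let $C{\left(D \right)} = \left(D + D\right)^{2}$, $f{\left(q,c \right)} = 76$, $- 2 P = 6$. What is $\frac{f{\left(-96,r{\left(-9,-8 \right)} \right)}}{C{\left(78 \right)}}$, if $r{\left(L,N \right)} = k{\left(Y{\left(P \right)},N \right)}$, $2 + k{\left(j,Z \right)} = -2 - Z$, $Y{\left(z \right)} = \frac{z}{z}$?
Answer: $\frac{19}{6084} \approx 0.0031229$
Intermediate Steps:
$P = -3$ ($P = \left(- \frac{1}{2}\right) 6 = -3$)
$Y{\left(z \right)} = 1$
$k{\left(j,Z \right)} = -4 - Z$ ($k{\left(j,Z \right)} = -2 - \left(2 + Z\right) = -4 - Z$)
$r{\left(L,N \right)} = -4 - N$
$C{\left(D \right)} = 4 D^{2}$ ($C{\left(D \right)} = \left(2 D\right)^{2} = 4 D^{2}$)
$\frac{f{\left(-96,r{\left(-9,-8 \right)} \right)}}{C{\left(78 \right)}} = \frac{76}{4 \cdot 78^{2}} = \frac{76}{4 \cdot 6084} = \frac{76}{24336} = 76 \cdot \frac{1}{24336} = \frac{19}{6084}$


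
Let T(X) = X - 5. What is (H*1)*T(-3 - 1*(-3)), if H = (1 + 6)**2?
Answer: -245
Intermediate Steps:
T(X) = -5 + X
H = 49 (H = 7**2 = 49)
(H*1)*T(-3 - 1*(-3)) = (49*1)*(-5 + (-3 - 1*(-3))) = 49*(-5 + (-3 + 3)) = 49*(-5 + 0) = 49*(-5) = -245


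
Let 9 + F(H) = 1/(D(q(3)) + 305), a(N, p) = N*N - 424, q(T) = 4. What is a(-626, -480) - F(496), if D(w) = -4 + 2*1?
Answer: 118612682/303 ≈ 3.9146e+5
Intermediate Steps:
a(N, p) = -424 + N**2 (a(N, p) = N**2 - 424 = -424 + N**2)
D(w) = -2 (D(w) = -4 + 2 = -2)
F(H) = -2726/303 (F(H) = -9 + 1/(-2 + 305) = -9 + 1/303 = -2726/303)
a(-626, -480) - F(496) = (-424 + (-626)**2) - 1*(-2726/303) = (-424 + 391876) + 2726/303 = 391452 + 2726/303 = 118612682/303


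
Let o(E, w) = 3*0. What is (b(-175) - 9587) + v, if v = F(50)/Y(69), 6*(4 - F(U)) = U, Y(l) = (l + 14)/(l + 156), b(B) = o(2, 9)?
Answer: -796696/83 ≈ -9598.8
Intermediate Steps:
o(E, w) = 0
b(B) = 0
Y(l) = (14 + l)/(156 + l)
F(U) = 4 - U/6
v = -975/83 (v = (4 - ⅙*50)/(((14 + 69)/(156 + 69))) = (4 - 25/3)/((83/225)) = -13/(3*((1/225)*83)) = -13/(3*83/225) = -13/3*225/83 = -975/83 ≈ -11.747)
(b(-175) - 9587) + v = (0 - 9587) - 975/83 = -9587 - 975/83 = -796696/83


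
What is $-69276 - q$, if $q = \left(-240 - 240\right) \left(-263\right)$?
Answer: $-195516$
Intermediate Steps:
$q = 126240$ ($q = \left(-480\right) \left(-263\right) = 126240$)
$-69276 - q = -69276 - 126240 = -195516$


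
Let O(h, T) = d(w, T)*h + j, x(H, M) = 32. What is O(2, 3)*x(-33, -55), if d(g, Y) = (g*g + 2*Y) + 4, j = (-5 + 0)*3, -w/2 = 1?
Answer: 416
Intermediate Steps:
w = -2 (w = -2*1 = -2)
j = -15 (j = -5*3 = -15)
d(g, Y) = 4 + g² + 2*Y (d(g, Y) = (g² + 2*Y) + 4 = 4 + g² + 2*Y)
O(h, T) = -15 + h*(8 + 2*T) (O(h, T) = (4 + (-2)² + 2*T)*h - 15 = (4 + 4 + 2*T)*h - 15 = (8 + 2*T)*h - 15 = h*(8 + 2*T) - 15 = -15 + h*(8 + 2*T))
O(2, 3)*x(-33, -55) = (-15 + 2*2*(4 + 3))*32 = (-15 + 2*2*7)*32 = (-15 + 28)*32 = 13*32 = 416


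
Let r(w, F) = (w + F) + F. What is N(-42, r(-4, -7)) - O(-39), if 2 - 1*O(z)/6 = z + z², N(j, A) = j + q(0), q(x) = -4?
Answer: 8834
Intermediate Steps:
r(w, F) = w + 2*F (r(w, F) = (F + w) + F = w + 2*F)
N(j, A) = -4 + j (N(j, A) = j - 4 = -4 + j)
O(z) = 12 - 6*z - 6*z² (O(z) = 12 - 6*(z + z²) = 12 + (-6*z - 6*z²) = 12 - 6*z - 6*z²)
N(-42, r(-4, -7)) - O(-39) = (-4 - 42) - (12 - 6*(-39) - 6*(-39)²) = -46 - (12 + 234 - 6*1521) = -46 - (12 + 234 - 9126) = -46 - 1*(-8880) = -46 + 8880 = 8834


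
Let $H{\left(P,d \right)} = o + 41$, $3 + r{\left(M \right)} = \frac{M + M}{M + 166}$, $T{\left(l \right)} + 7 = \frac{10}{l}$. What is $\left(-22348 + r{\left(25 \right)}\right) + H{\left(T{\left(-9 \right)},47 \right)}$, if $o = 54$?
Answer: $- \frac{4250846}{191} \approx -22256.0$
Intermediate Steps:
$T{\left(l \right)} = -7 + \frac{10}{l}$
$r{\left(M \right)} = -3 + \frac{2 M}{166 + M}$ ($r{\left(M \right)} = -3 + \frac{M + M}{M + 166} = -3 + \frac{2 M}{166 + M}$)
$H{\left(P,d \right)} = 95$ ($H{\left(P,d \right)} = 54 + 41 = 95$)
$\left(-22348 + r{\left(25 \right)}\right) + H{\left(T{\left(-9 \right)},47 \right)} = \left(-22348 + \frac{-498 - 25}{166 + 25}\right) + 95 = \left(-22348 + \frac{-498 - 25}{191}\right) + 95 = \left(-22348 + \frac{1}{191} \left(-523\right)\right) + 95 = \left(-22348 - \frac{523}{191}\right) + 95 = - \frac{4268991}{191} + 95 = - \frac{4250846}{191}$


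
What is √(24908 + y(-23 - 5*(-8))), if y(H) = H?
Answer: 5*√997 ≈ 157.88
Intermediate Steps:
√(24908 + y(-23 - 5*(-8))) = √(24908 + (-23 - 5*(-8))) = √(24908 + (-23 + 40)) = √(24908 + 17) = √24925 = 5*√997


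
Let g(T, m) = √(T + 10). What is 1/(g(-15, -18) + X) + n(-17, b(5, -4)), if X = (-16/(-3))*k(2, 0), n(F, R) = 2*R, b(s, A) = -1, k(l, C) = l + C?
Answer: (-6*√5 + 61*I)/(-32*I + 3*√5) ≈ -1.9102 - 0.018826*I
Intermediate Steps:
k(l, C) = C + l
g(T, m) = √(10 + T)
X = 32/3 (X = (-16/(-3))*(0 + 2) = -16*(-⅓)*2 = (16/3)*2 = 32/3 ≈ 10.667)
1/(g(-15, -18) + X) + n(-17, b(5, -4)) = 1/(√(10 - 15) + 32/3) + 2*(-1) = 1/(√(-5) + 32/3) - 2 = 1/(I*√5 + 32/3) - 2 = 1/(32/3 + I*√5) - 2 = -2 + 1/(32/3 + I*√5)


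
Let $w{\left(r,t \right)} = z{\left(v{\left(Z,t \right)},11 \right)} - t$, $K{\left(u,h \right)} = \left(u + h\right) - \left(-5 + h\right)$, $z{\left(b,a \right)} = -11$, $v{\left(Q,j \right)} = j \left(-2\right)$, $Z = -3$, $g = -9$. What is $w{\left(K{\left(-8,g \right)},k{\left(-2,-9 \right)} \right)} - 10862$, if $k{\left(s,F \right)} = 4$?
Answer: $-10877$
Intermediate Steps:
$v{\left(Q,j \right)} = - 2 j$
$K{\left(u,h \right)} = 5 + u$ ($K{\left(u,h \right)} = \left(h + u\right) - \left(-5 + h\right) = 5 + u$)
$w{\left(r,t \right)} = -11 - t$
$w{\left(K{\left(-8,g \right)},k{\left(-2,-9 \right)} \right)} - 10862 = \left(-11 - 4\right) - 10862 = -15 - 10862 = -10877$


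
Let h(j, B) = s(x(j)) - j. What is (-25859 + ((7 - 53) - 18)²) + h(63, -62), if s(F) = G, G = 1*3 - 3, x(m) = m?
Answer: -21826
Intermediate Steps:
G = 0 (G = 3 - 3 = 0)
s(F) = 0
h(j, B) = -j (h(j, B) = 0 - j = -j)
(-25859 + ((7 - 53) - 18)²) + h(63, -62) = (-25859 + ((7 - 53) - 18)²) - 1*63 = (-25859 + (-46 - 18)²) - 63 = (-25859 + (-64)²) - 63 = (-25859 + 4096) - 63 = -21763 - 63 = -21826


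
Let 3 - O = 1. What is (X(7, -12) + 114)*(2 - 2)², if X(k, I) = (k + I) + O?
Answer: 0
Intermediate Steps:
O = 2 (O = 3 - 1*1 = 3 - 1 = 2)
X(k, I) = 2 + I + k (X(k, I) = (k + I) + 2 = (I + k) + 2 = 2 + I + k)
(X(7, -12) + 114)*(2 - 2)² = ((2 - 12 + 7) + 114)*(2 - 2)² = (-3 + 114)*0² = 111*0 = 0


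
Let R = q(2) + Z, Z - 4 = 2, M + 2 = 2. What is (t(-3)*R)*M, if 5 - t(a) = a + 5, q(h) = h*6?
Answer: 0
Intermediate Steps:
M = 0 (M = -2 + 2 = 0)
Z = 6 (Z = 4 + 2 = 6)
q(h) = 6*h
R = 18 (R = 6*2 + 6 = 12 + 6 = 18)
t(a) = -a (t(a) = 5 - (a + 5) = 5 - (5 + a) = 5 + (-5 - a) = -a)
(t(-3)*R)*M = (-1*(-3)*18)*0 = (3*18)*0 = 54*0 = 0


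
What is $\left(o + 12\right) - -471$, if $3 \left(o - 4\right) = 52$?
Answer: $\frac{1513}{3} \approx 504.33$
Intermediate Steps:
$o = \frac{64}{3}$ ($o = 4 + \frac{1}{3} \cdot 52 = 4 + \frac{52}{3} = \frac{64}{3} \approx 21.333$)
$\left(o + 12\right) - -471 = \left(\frac{64}{3} + 12\right) - -471 = \frac{100}{3} + 471 = \frac{1513}{3}$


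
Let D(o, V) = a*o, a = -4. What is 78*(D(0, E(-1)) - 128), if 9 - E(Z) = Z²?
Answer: -9984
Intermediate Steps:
E(Z) = 9 - Z²
D(o, V) = -4*o
78*(D(0, E(-1)) - 128) = 78*(-4*0 - 128) = 78*(0 - 128) = 78*(-128) = -9984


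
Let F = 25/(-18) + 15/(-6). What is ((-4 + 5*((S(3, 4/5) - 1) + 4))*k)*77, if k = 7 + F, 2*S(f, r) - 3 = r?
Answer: 44198/9 ≈ 4910.9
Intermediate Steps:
S(f, r) = 3/2 + r/2
F = -35/9 (F = 25*(-1/18) + 15*(-⅙) = -25/18 - 5/2 = -35/9 ≈ -3.8889)
k = 28/9 (k = 7 - 35/9 = 28/9 ≈ 3.1111)
((-4 + 5*((S(3, 4/5) - 1) + 4))*k)*77 = ((-4 + 5*(((3/2 + (4/5)/2) - 1) + 4))*(28/9))*77 = ((-4 + 5*(((3/2 + (4*(⅕))/2) - 1) + 4))*(28/9))*77 = ((-4 + 5*(((3/2 + (½)*(⅘)) - 1) + 4))*(28/9))*77 = ((-4 + 5*(((3/2 + ⅖) - 1) + 4))*(28/9))*77 = ((-4 + 5*((19/10 - 1) + 4))*(28/9))*77 = ((-4 + 5*(9/10 + 4))*(28/9))*77 = ((-4 + 5*(49/10))*(28/9))*77 = ((-4 + 49/2)*(28/9))*77 = ((41/2)*(28/9))*77 = (574/9)*77 = 44198/9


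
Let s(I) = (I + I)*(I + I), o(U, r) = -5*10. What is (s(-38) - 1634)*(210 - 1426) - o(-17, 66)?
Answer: -5036622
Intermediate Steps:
o(U, r) = -50
s(I) = 4*I² (s(I) = (2*I)*(2*I) = 4*I²)
(s(-38) - 1634)*(210 - 1426) - o(-17, 66) = (4*(-38)² - 1634)*(210 - 1426) - 1*(-50) = (4*1444 - 1634)*(-1216) + 50 = (5776 - 1634)*(-1216) + 50 = 4142*(-1216) + 50 = -5036672 + 50 = -5036622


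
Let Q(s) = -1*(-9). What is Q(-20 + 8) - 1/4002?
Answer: 36017/4002 ≈ 8.9998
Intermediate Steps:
Q(s) = 9
Q(-20 + 8) - 1/4002 = 9 - 1/4002 = 36017/4002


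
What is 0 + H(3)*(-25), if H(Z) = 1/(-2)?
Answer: 25/2 ≈ 12.500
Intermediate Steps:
H(Z) = -1/2
0 + H(3)*(-25) = 0 - 1/2*(-25) = 0 + 25/2 = 25/2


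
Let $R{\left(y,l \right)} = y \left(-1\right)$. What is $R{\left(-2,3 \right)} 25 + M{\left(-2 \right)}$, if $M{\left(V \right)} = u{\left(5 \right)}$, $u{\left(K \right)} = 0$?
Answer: $50$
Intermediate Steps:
$R{\left(y,l \right)} = - y$
$M{\left(V \right)} = 0$
$R{\left(-2,3 \right)} 25 + M{\left(-2 \right)} = \left(-1\right) \left(-2\right) 25 + 0 = 2 \cdot 25 + 0 = 50 + 0 = 50$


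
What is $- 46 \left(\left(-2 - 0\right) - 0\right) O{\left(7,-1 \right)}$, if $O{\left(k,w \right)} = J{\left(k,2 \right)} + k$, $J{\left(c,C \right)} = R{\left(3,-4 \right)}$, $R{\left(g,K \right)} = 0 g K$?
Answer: $644$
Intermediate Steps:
$R{\left(g,K \right)} = 0$ ($R{\left(g,K \right)} = 0 K = 0$)
$J{\left(c,C \right)} = 0$
$O{\left(k,w \right)} = k$ ($O{\left(k,w \right)} = 0 + k = k$)
$- 46 \left(\left(-2 - 0\right) - 0\right) O{\left(7,-1 \right)} = - 46 \left(\left(-2 - 0\right) - 0\right) 7 = - 46 \left(\left(-2 + 0\right) + 0\right) 7 = - 46 \left(-2 + 0\right) 7 = \left(-46\right) \left(-2\right) 7 = 92 \cdot 7 = 644$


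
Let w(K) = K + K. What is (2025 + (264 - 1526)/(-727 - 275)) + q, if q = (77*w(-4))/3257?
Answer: 3306054476/1631757 ≈ 2026.1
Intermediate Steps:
w(K) = 2*K
q = -616/3257 (q = (77*(2*(-4)))/3257 = (77*(-8))*(1/3257) = -616*1/3257 = -616/3257 ≈ -0.18913)
(2025 + (264 - 1526)/(-727 - 275)) + q = (2025 + (264 - 1526)/(-727 - 275)) - 616/3257 = (2025 - 1262/(-1002)) - 616/3257 = (2025 - 1262*(-1/1002)) - 616/3257 = (2025 + 631/501) - 616/3257 = 1015156/501 - 616/3257 = 3306054476/1631757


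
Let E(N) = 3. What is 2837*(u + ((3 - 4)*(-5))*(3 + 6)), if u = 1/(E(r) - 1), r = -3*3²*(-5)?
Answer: 258167/2 ≈ 1.2908e+5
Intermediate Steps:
r = 135 (r = -3*9*(-5) = -27*(-5) = 135)
u = ½ (u = 1/(3 - 1) = 1/2 = ½ ≈ 0.50000)
2837*(u + ((3 - 4)*(-5))*(3 + 6)) = 2837*(½ + ((3 - 4)*(-5))*(3 + 6)) = 2837*(½ - 1*(-5)*9) = 2837*(½ + 5*9) = 2837*(½ + 45) = 2837*(91/2) = 258167/2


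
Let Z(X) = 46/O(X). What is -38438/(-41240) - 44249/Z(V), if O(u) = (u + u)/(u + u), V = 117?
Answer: -455765153/474260 ≈ -961.00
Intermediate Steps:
O(u) = 1 (O(u) = (2*u)/((2*u)) = (2*u)*(1/(2*u)) = 1)
Z(X) = 46 (Z(X) = 46/1 = 46*1 = 46)
-38438/(-41240) - 44249/Z(V) = -38438/(-41240) - 44249/46 = -38438*(-1/41240) - 44249*1/46 = 19219/20620 - 44249/46 = -455765153/474260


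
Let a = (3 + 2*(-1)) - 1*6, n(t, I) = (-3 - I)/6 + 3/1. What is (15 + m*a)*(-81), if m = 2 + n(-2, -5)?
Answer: 945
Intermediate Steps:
n(t, I) = 5/2 - I/6 (n(t, I) = (-3 - I)*(⅙) + 3*1 = (-½ - I/6) + 3 = 5/2 - I/6)
a = -5 (a = (3 - 2) - 6 = 1 - 6 = -5)
m = 16/3 (m = 2 + (5/2 - ⅙*(-5)) = 2 + (5/2 + ⅚) = 2 + 10/3 = 16/3 ≈ 5.3333)
(15 + m*a)*(-81) = (15 + (16/3)*(-5))*(-81) = (15 - 80/3)*(-81) = -35/3*(-81) = 945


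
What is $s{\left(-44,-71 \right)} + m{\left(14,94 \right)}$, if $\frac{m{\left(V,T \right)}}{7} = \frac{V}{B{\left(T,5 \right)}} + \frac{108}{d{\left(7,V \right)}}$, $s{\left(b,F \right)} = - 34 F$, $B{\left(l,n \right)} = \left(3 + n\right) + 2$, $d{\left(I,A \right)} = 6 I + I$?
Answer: $\frac{85373}{35} \approx 2439.2$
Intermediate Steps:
$d{\left(I,A \right)} = 7 I$
$B{\left(l,n \right)} = 5 + n$
$m{\left(V,T \right)} = \frac{108}{7} + \frac{7 V}{10}$ ($m{\left(V,T \right)} = 7 \left(\frac{V}{5 + 5} + \frac{108}{7 \cdot 7}\right) = 7 \left(\frac{V}{10} + \frac{108}{49}\right) = 7 \left(\frac{108}{49} + \frac{V}{10}\right) = \frac{108}{7} + \frac{7 V}{10}$)
$s{\left(-44,-71 \right)} + m{\left(14,94 \right)} = \left(-34\right) \left(-71\right) + \left(\frac{108}{7} + \frac{7}{10} \cdot 14\right) = 2414 + \left(\frac{108}{7} + \frac{49}{5}\right) = 2414 + \frac{883}{35} = \frac{85373}{35}$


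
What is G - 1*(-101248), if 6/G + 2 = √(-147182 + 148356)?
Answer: 19743362/195 + √1174/195 ≈ 1.0125e+5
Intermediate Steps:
G = 6/(-2 + √1174) (G = 6/(-2 + √(-147182 + 148356)) = 6/(-2 + √1174) ≈ 0.18597)
G - 1*(-101248) = (2/195 + √1174/195) - 1*(-101248) = (2/195 + √1174/195) + 101248 = 19743362/195 + √1174/195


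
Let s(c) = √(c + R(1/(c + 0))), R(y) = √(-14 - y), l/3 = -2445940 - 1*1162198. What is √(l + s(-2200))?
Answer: √(-130975409400 + 110*√55*√(-484000 + I*√677578))/110 ≈ 0.0071282 + 3290.0*I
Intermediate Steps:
l = -10824414 (l = 3*(-2445940 - 1*1162198) = 3*(-2445940 - 1162198) = 3*(-3608138) = -10824414)
s(c) = √(c + √(-14 - 1/c)) (s(c) = √(c + √(-14 - 1/(c + 0))) = √(c + √(-14 - 1/c)))
√(l + s(-2200)) = √(-10824414 + √(-2200 + √(-14 - 1/(-2200)))) = √(-10824414 + √(-2200 + √(-14 - 1*(-1/2200)))) = √(-10824414 + √(-2200 + √(-14 + 1/2200))) = √(-10824414 + √(-2200 + √(-30799/2200))) = √(-10824414 + √(-2200 + I*√677578/220))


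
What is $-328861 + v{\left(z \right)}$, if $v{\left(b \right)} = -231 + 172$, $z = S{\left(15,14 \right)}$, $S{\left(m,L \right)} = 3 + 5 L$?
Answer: $-328920$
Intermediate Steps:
$z = 73$ ($z = 3 + 5 \cdot 14 = 3 + 70 = 73$)
$v{\left(b \right)} = -59$
$-328861 + v{\left(z \right)} = -328861 - 59 = -328920$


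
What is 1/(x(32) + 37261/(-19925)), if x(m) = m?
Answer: 19925/600339 ≈ 0.033190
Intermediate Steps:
1/(x(32) + 37261/(-19925)) = 1/(32 + 37261/(-19925)) = 1/(32 + 37261*(-1/19925)) = 1/(32 - 37261/19925) = 1/(600339/19925) = 19925/600339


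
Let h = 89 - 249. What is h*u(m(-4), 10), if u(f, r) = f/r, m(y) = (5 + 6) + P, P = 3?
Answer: -224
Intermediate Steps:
m(y) = 14 (m(y) = (5 + 6) + 3 = 11 + 3 = 14)
h = -160
h*u(m(-4), 10) = -2240/10 = -160*7/5 = -224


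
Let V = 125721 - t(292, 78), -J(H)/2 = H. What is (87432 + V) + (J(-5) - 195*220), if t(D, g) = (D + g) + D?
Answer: 169601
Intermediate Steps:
J(H) = -2*H
t(D, g) = g + 2*D
V = 125059 (V = 125721 - (78 + 2*292) = 125721 - (78 + 584) = 125721 - 1*662 = 125721 - 662 = 125059)
(87432 + V) + (J(-5) - 195*220) = (87432 + 125059) + (-2*(-5) - 195*220) = 212491 + (10 - 42900) = 212491 - 42890 = 169601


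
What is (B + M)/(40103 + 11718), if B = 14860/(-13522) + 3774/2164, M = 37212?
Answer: 272225457971/379091447042 ≈ 0.71810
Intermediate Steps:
B = 4718747/7315402 (B = 14860*(-1/13522) + 3774*(1/2164) = -7430/6761 + 1887/1082 = 4718747/7315402 ≈ 0.64504)
(B + M)/(40103 + 11718) = (4718747/7315402 + 37212)/(40103 + 11718) = (272225457971/7315402)/51821 = (272225457971/7315402)*(1/51821) = 272225457971/379091447042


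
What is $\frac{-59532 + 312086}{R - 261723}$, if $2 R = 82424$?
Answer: $- \frac{252554}{220511} \approx -1.1453$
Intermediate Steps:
$R = 41212$ ($R = \frac{1}{2} \cdot 82424 = 41212$)
$\frac{-59532 + 312086}{R - 261723} = \frac{-59532 + 312086}{41212 - 261723} = \frac{252554}{-220511} = 252554 \left(- \frac{1}{220511}\right) = - \frac{252554}{220511}$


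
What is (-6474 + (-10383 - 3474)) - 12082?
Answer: -32413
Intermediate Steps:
(-6474 + (-10383 - 3474)) - 12082 = (-6474 - 13857) - 12082 = -20331 - 12082 = -32413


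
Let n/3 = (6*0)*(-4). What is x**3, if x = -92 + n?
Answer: -778688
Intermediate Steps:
n = 0 (n = 3*((6*0)*(-4)) = 3*(0*(-4)) = 3*0 = 0)
x = -92 (x = -92 + 0 = -92)
x**3 = (-92)**3 = -778688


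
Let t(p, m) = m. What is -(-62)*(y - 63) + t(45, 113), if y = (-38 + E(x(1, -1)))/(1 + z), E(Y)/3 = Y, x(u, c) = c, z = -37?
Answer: -67003/18 ≈ -3722.4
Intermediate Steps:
E(Y) = 3*Y
y = 41/36 (y = (-38 + 3*(-1))/(1 - 37) = (-38 - 3)/(-36) = -41*(-1/36) = 41/36 ≈ 1.1389)
-(-62)*(y - 63) + t(45, 113) = -(-62)*(41/36 - 63) + 113 = -(-62)*(-2227)/36 + 113 = -1*69037/18 + 113 = -69037/18 + 113 = -67003/18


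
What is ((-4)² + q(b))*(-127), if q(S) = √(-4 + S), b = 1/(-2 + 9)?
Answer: -2032 - 381*I*√21/7 ≈ -2032.0 - 249.42*I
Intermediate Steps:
b = ⅐ (b = 1/7 = ⅐ ≈ 0.14286)
((-4)² + q(b))*(-127) = ((-4)² + √(-4 + ⅐))*(-127) = (16 + √(-27/7))*(-127) = (16 + 3*I*√21/7)*(-127) = -2032 - 381*I*√21/7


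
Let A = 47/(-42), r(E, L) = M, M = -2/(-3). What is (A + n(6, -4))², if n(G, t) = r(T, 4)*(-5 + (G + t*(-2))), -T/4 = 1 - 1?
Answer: 42025/1764 ≈ 23.824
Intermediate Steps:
T = 0 (T = -4*(1 - 1) = -4*0 = 0)
M = ⅔ (M = -2*(-⅓) = ⅔ ≈ 0.66667)
r(E, L) = ⅔
n(G, t) = -10/3 - 4*t/3 + 2*G/3 (n(G, t) = 2*(-5 + (G + t*(-2)))/3 = 2*(-5 + (G - 2*t))/3 = 2*(-5 + G - 2*t)/3 = -10/3 - 4*t/3 + 2*G/3)
A = -47/42 (A = 47*(-1/42) = -47/42 ≈ -1.1190)
(A + n(6, -4))² = (-47/42 + (-10/3 - 4/3*(-4) + (⅔)*6))² = (-47/42 + (-10/3 + 16/3 + 4))² = (-47/42 + 6)² = (205/42)² = 42025/1764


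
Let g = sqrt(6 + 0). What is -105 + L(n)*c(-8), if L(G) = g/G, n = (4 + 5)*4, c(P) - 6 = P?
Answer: -105 - sqrt(6)/18 ≈ -105.14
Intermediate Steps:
c(P) = 6 + P
n = 36 (n = 9*4 = 36)
g = sqrt(6) ≈ 2.4495
L(G) = sqrt(6)/G
-105 + L(n)*c(-8) = -105 + (sqrt(6)/36)*(6 - 8) = -105 + (sqrt(6)*(1/36))*(-2) = -105 + (sqrt(6)/36)*(-2) = -105 - sqrt(6)/18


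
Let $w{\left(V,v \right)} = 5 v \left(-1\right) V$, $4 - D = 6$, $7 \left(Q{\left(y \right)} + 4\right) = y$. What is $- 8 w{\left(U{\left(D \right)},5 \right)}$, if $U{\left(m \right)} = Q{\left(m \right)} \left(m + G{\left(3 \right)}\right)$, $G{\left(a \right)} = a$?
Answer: $- \frac{6000}{7} \approx -857.14$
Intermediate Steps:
$Q{\left(y \right)} = -4 + \frac{y}{7}$
$D = -2$ ($D = 4 - 6 = -2$)
$U{\left(m \right)} = \left(-4 + \frac{m}{7}\right) \left(3 + m\right)$ ($U{\left(m \right)} = \left(-4 + \frac{m}{7}\right) \left(m + 3\right) = \left(-4 + \frac{m}{7}\right) \left(3 + m\right)$)
$w{\left(V,v \right)} = - 5 V v$ ($w{\left(V,v \right)} = 5 \left(- v\right) V = - 5 v V = - 5 V v$)
$- 8 w{\left(U{\left(D \right)},5 \right)} = - 8 \left(\left(-5\right) \frac{\left(-28 - 2\right) \left(3 - 2\right)}{7} \cdot 5\right) = - 8 \left(\left(-5\right) \frac{1}{7} \left(-30\right) 1 \cdot 5\right) = - 8 \left(\left(-5\right) \left(- \frac{30}{7}\right) 5\right) = \left(-8\right) \frac{750}{7} = - \frac{6000}{7}$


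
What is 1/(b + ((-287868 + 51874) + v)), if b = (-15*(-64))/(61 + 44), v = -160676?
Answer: -7/2776626 ≈ -2.5210e-6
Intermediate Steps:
b = 64/7 (b = 960/105 = 960*(1/105) = 64/7 ≈ 9.1429)
1/(b + ((-287868 + 51874) + v)) = 1/(64/7 + ((-287868 + 51874) - 160676)) = 1/(64/7 + (-235994 - 160676)) = 1/(64/7 - 396670) = 1/(-2776626/7) = -7/2776626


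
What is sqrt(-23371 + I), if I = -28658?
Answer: 3*I*sqrt(5781) ≈ 228.1*I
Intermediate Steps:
sqrt(-23371 + I) = sqrt(-23371 - 28658) = sqrt(-52029) = 3*I*sqrt(5781)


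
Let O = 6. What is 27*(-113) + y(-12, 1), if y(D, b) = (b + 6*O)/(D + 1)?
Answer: -33598/11 ≈ -3054.4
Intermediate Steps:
y(D, b) = (36 + b)/(1 + D) (y(D, b) = (b + 6*6)/(D + 1) = (b + 36)/(1 + D) = (36 + b)/(1 + D))
27*(-113) + y(-12, 1) = 27*(-113) + (36 + 1)/(1 - 12) = -3051 + 37/(-11) = -3051 - 1/11*37 = -3051 - 37/11 = -33598/11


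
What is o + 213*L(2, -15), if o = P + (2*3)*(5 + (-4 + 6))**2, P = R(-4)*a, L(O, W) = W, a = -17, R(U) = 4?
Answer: -2969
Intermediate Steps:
P = -68 (P = 4*(-17) = -68)
o = 226 (o = -68 + (2*3)*(5 + (-4 + 6))**2 = -68 + 6*(5 + 2)**2 = -68 + 6*7**2 = -68 + 6*49 = -68 + 294 = 226)
o + 213*L(2, -15) = 226 + 213*(-15) = 226 - 3195 = -2969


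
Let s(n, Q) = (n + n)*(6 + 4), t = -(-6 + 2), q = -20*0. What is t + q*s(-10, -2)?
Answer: 4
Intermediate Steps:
q = 0
t = 4 (t = -1*(-4) = 4)
s(n, Q) = 20*n (s(n, Q) = (2*n)*10 = 20*n)
t + q*s(-10, -2) = 4 + 0*(20*(-10)) = 4 + 0*(-200) = 4 + 0 = 4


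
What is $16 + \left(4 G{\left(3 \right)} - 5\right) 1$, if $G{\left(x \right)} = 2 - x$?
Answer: $7$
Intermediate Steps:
$16 + \left(4 G{\left(3 \right)} - 5\right) 1 = 16 + \left(4 \left(2 - 3\right) - 5\right) 1 = 16 + \left(4 \left(-1\right) - 5\right) 1 = 16 + \left(-4 - 5\right) 1 = 16 - 9 = 7$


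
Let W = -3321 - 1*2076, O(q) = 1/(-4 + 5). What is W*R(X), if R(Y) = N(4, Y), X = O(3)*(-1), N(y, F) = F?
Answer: 5397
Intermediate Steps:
O(q) = 1 (O(q) = 1/1 = 1)
X = -1 (X = 1*(-1) = -1)
R(Y) = Y
W = -5397 (W = -3321 - 2076 = -5397)
W*R(X) = -5397*(-1) = 5397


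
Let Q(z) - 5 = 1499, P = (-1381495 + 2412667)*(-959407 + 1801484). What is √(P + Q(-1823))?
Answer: 2*√217081556437 ≈ 9.3184e+5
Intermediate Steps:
P = 868326224244 (P = 1031172*842077 = 868326224244)
Q(z) = 1504 (Q(z) = 5 + 1499 = 1504)
√(P + Q(-1823)) = √(868326224244 + 1504) = √868326225748 = 2*√217081556437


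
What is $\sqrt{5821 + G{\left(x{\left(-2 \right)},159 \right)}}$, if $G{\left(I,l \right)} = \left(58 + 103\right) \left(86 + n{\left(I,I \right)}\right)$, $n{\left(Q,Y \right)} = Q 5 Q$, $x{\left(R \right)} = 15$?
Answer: $2 \sqrt{50198} \approx 448.1$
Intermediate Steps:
$n{\left(Q,Y \right)} = 5 Q^{2}$ ($n{\left(Q,Y \right)} = 5 Q Q = 5 Q^{2}$)
$G{\left(I,l \right)} = 13846 + 805 I^{2}$ ($G{\left(I,l \right)} = \left(58 + 103\right) \left(86 + 5 I^{2}\right) = 161 \left(86 + 5 I^{2}\right) = 13846 + 805 I^{2}$)
$\sqrt{5821 + G{\left(x{\left(-2 \right)},159 \right)}} = \sqrt{5821 + \left(13846 + 805 \cdot 15^{2}\right)} = \sqrt{5821 + \left(13846 + 805 \cdot 225\right)} = \sqrt{5821 + \left(13846 + 181125\right)} = \sqrt{5821 + 194971} = \sqrt{200792} = 2 \sqrt{50198}$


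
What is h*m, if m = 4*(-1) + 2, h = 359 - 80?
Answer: -558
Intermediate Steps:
h = 279
m = -2 (m = -4 + 2 = -2)
h*m = 279*(-2) = -558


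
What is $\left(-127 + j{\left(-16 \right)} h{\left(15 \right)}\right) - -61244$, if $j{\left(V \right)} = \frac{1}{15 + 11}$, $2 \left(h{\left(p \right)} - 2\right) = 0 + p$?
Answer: $\frac{3178103}{52} \approx 61117.0$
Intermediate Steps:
$h{\left(p \right)} = 2 + \frac{p}{2}$ ($h{\left(p \right)} = 2 + \frac{0 + p}{2} = 2 + \frac{p}{2}$)
$j{\left(V \right)} = \frac{1}{26}$
$\left(-127 + j{\left(-16 \right)} h{\left(15 \right)}\right) - -61244 = \left(-127 + \frac{2 + \frac{1}{2} \cdot 15}{26}\right) - -61244 = \left(-127 + \frac{2 + \frac{15}{2}}{26}\right) + 61244 = \left(-127 + \frac{1}{26} \cdot \frac{19}{2}\right) + 61244 = \left(-127 + \frac{19}{52}\right) + 61244 = - \frac{6585}{52} + 61244 = \frac{3178103}{52}$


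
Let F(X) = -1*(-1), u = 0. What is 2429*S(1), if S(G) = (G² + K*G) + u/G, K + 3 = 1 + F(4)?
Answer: 0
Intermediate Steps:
F(X) = 1
K = -1 (K = -3 + (1 + 1) = -3 + 2 = -1)
S(G) = G² - G (S(G) = (G² - G) + 0/G = (G² - G) + 0 = G² - G)
2429*S(1) = 2429*(1*(-1 + 1)) = 2429*(1*0) = 2429*0 = 0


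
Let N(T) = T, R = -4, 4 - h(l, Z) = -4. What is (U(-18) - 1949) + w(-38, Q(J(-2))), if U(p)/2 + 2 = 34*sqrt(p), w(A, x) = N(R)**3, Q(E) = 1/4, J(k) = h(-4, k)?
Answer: -2017 + 204*I*sqrt(2) ≈ -2017.0 + 288.5*I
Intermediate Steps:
h(l, Z) = 8 (h(l, Z) = 4 - 1*(-4) = 4 + 4 = 8)
J(k) = 8
Q(E) = 1/4
w(A, x) = -64 (w(A, x) = (-4)**3 = -64)
U(p) = -4 + 68*sqrt(p) (U(p) = -4 + 2*(34*sqrt(p)) = -4 + 68*sqrt(p))
(U(-18) - 1949) + w(-38, Q(J(-2))) = ((-4 + 68*sqrt(-18)) - 1949) - 64 = ((-4 + 68*(3*I*sqrt(2))) - 1949) - 64 = ((-4 + 204*I*sqrt(2)) - 1949) - 64 = (-1953 + 204*I*sqrt(2)) - 64 = -2017 + 204*I*sqrt(2)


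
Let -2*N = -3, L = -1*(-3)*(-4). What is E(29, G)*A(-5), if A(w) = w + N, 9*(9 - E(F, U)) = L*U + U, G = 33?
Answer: -518/3 ≈ -172.67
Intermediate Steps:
L = -12 (L = 3*(-4) = -12)
N = 3/2 (N = -½*(-3) = 3/2 ≈ 1.5000)
E(F, U) = 9 + 11*U/9 (E(F, U) = 9 - (-12*U + U)/9 = 9 - (-11)*U/9 = 9 + 11*U/9)
A(w) = 3/2 + w (A(w) = w + 3/2 = 3/2 + w)
E(29, G)*A(-5) = (9 + (11/9)*33)*(3/2 - 5) = (9 + 121/3)*(-7/2) = (148/3)*(-7/2) = -518/3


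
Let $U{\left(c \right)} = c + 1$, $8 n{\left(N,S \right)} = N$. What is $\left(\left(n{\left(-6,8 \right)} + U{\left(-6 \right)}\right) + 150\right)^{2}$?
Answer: $\frac{332929}{16} \approx 20808.0$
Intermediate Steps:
$n{\left(N,S \right)} = \frac{N}{8}$
$U{\left(c \right)} = 1 + c$
$\left(\left(n{\left(-6,8 \right)} + U{\left(-6 \right)}\right) + 150\right)^{2} = \left(\left(\frac{1}{8} \left(-6\right) + \left(1 - 6\right)\right) + 150\right)^{2} = \left(\left(- \frac{3}{4} - 5\right) + 150\right)^{2} = \left(- \frac{23}{4} + 150\right)^{2} = \left(\frac{577}{4}\right)^{2} = \frac{332929}{16}$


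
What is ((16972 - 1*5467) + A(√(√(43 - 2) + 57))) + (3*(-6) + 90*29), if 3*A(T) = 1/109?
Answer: 4609720/327 ≈ 14097.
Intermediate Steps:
A(T) = 1/327 (A(T) = (⅓)/109 = (⅓)*(1/109) = 1/327)
((16972 - 1*5467) + A(√(√(43 - 2) + 57))) + (3*(-6) + 90*29) = ((16972 - 1*5467) + 1/327) + (3*(-6) + 90*29) = ((16972 - 5467) + 1/327) + (-18 + 2610) = (11505 + 1/327) + 2592 = 3762136/327 + 2592 = 4609720/327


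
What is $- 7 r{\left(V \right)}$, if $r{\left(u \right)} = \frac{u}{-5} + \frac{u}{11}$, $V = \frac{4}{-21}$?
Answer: $- \frac{8}{55} \approx -0.14545$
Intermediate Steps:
$V = - \frac{4}{21}$ ($V = 4 \left(- \frac{1}{21}\right) = - \frac{4}{21} \approx -0.19048$)
$r{\left(u \right)} = - \frac{6 u}{55}$ ($r{\left(u \right)} = u \left(- \frac{1}{5}\right) + u \frac{1}{11} = - \frac{u}{5} + \frac{u}{11} = - \frac{6 u}{55}$)
$- 7 r{\left(V \right)} = - 7 \left(\left(- \frac{6}{55}\right) \left(- \frac{4}{21}\right)\right) = \left(-7\right) \frac{8}{385} = - \frac{8}{55}$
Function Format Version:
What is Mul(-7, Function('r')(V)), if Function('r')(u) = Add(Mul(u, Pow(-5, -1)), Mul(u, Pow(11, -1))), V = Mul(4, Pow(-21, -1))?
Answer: Rational(-8, 55) ≈ -0.14545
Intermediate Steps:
V = Rational(-4, 21) (V = Mul(4, Rational(-1, 21)) = Rational(-4, 21) ≈ -0.19048)
Function('r')(u) = Mul(Rational(-6, 55), u) (Function('r')(u) = Add(Mul(u, Rational(-1, 5)), Mul(u, Rational(1, 11))) = Add(Mul(Rational(-1, 5), u), Mul(Rational(1, 11), u)) = Mul(Rational(-6, 55), u))
Mul(-7, Function('r')(V)) = Mul(-7, Mul(Rational(-6, 55), Rational(-4, 21))) = Mul(-7, Rational(8, 385)) = Rational(-8, 55)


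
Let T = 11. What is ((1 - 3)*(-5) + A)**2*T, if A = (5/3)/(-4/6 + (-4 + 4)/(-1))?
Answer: 2475/4 ≈ 618.75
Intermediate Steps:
A = -5/2 (A = (5*(1/3))/(-4*1/6 + 0*(-1)) = 5/(3*(-2/3 + 0)) = 5/(3*(-2/3)) = (5/3)*(-3/2) = -5/2 ≈ -2.5000)
((1 - 3)*(-5) + A)**2*T = ((1 - 3)*(-5) - 5/2)**2*11 = (-2*(-5) - 5/2)**2*11 = (10 - 5/2)**2*11 = (15/2)**2*11 = (225/4)*11 = 2475/4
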